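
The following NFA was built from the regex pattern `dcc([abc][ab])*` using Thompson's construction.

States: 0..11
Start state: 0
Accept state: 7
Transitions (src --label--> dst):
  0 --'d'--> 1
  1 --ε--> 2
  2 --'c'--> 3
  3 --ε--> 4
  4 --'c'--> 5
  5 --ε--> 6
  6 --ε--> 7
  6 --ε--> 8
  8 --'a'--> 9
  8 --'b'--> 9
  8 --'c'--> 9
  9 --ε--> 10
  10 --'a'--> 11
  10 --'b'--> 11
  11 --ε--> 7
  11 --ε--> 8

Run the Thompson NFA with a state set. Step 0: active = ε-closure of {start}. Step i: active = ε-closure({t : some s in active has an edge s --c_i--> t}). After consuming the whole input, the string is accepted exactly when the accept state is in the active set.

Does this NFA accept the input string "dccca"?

S₀ = ε-closure({0}) = {0}
'd' @ 1: {1,2}
'c' @ 2: {3,4}
'c' @ 3: {5,6,7,8}  (accept∈set)
'c' @ 4: {9,10}
'a' @ 5: {7,8,11}  (accept∈set)
after full input: {7,8,11}  (accept=7 in)

Answer: ACCEPT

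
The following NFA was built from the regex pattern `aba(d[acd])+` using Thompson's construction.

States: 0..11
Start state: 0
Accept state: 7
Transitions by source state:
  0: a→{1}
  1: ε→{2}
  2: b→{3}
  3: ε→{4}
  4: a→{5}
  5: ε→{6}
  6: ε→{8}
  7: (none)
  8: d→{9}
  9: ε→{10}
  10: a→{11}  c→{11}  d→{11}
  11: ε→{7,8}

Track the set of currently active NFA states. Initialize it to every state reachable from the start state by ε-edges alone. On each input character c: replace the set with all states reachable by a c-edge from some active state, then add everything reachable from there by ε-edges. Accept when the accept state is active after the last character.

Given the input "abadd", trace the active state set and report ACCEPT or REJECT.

S₀ = ε-closure({0}) = {0}
'a' @ 1: {1,2}
'b' @ 2: {3,4}
'a' @ 3: {5,6,8}
'd' @ 4: {9,10}
'd' @ 5: {7,8,11}  [accepting]
end set {7,8,11} — state 7 in

Answer: ACCEPT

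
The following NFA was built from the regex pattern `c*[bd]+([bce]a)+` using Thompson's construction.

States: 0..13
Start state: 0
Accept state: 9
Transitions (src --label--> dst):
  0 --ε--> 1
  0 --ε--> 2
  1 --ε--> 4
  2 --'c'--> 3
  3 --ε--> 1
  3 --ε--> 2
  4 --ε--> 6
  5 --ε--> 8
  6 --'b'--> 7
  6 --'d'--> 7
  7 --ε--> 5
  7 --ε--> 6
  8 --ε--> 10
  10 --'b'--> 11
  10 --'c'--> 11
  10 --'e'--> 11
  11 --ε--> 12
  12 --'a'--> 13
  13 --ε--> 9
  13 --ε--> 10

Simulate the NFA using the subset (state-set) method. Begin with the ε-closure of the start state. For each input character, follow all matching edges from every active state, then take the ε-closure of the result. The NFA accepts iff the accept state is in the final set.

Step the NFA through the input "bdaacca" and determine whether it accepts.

Answer: REJECT

Trace:
initial (ε-close {0}): {0,1,2,4,6}
'b' @ 1: {5,6,7,8,10}
'd' @ 2: {5,6,7,8,10}
'a' @ 3: {}  — state set empty
rest 'acca' ignored (set empty)
after full input: {}  (accept=9 not in)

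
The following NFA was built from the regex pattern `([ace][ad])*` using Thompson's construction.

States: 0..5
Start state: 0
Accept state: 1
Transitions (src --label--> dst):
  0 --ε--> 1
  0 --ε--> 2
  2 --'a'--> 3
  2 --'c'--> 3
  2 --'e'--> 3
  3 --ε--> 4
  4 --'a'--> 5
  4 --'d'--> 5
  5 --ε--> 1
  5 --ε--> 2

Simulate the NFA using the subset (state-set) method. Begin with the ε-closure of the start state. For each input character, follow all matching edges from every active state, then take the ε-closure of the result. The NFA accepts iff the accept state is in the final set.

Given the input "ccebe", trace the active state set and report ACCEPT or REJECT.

S₀ = ε-closure({0}) = {0,1,2}
'c' @ 1: {3,4}
'c' @ 2: {}  — state set empty
rest 'ebe' ignored (set empty)
end set {} — state 1 not in

Answer: REJECT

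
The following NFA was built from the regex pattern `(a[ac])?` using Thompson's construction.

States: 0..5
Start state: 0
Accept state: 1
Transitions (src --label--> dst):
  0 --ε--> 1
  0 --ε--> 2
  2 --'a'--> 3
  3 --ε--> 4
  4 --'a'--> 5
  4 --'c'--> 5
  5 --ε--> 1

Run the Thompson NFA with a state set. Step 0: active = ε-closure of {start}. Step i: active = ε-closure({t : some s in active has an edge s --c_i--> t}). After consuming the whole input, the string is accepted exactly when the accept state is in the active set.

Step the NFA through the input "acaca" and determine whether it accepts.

start: ε-closure({0}) = {0,1,2}
'a' @ 1: {3,4}
'c' @ 2: {1,5}  ✓accept
'a' @ 3: {}  — state set empty
rest 'ca' ignored (set empty)
final: {}; accept 1 not in set

Answer: REJECT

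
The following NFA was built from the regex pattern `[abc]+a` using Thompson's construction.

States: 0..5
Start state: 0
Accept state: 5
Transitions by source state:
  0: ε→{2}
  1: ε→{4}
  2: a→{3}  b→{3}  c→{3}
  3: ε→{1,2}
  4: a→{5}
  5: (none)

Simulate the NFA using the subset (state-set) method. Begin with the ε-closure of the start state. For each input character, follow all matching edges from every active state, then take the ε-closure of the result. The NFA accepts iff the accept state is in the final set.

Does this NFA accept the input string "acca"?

Answer: ACCEPT

Trace:
S₀ = ε-closure({0}) = {0,2}
'a' @ 1: {1,2,3,4}
'c' @ 2: {1,2,3,4}
'c' @ 3: {1,2,3,4}
'a' @ 4: {1,2,3,4,5}  [accepting]
final: {1,2,3,4,5}; accept 5 in set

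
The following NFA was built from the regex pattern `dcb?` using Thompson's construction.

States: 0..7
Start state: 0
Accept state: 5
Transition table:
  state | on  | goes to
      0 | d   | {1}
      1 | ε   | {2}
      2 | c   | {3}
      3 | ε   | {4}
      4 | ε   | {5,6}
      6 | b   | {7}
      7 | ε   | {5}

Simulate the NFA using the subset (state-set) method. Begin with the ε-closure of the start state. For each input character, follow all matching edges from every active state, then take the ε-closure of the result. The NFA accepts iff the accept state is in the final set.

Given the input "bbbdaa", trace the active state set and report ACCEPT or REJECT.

S₀ = ε-closure({0}) = {0}
'b' @ 1: {}  — no active states
rest 'bbdaa' ignored (set empty)
after full input: {}  (accept=5 not in)

Answer: REJECT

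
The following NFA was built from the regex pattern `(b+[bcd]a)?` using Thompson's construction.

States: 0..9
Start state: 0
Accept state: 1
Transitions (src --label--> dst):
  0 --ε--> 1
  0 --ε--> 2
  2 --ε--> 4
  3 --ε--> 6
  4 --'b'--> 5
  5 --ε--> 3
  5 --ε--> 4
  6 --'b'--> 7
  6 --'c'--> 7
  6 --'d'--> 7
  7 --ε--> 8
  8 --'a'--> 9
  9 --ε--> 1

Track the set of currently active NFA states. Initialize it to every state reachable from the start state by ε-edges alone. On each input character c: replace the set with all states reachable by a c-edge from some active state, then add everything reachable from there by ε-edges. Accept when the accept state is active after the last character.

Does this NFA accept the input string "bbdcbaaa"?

initial (ε-close {0}): {0,1,2,4}
'b' @ 1: {3,4,5,6}
'b' @ 2: {3,4,5,6,7,8}
'd' @ 3: {7,8}
'c' @ 4: {}  — dead — no transitions
rest 'baaa' ignored (set empty)
after full input: {}  (accept=1 not in)

Answer: REJECT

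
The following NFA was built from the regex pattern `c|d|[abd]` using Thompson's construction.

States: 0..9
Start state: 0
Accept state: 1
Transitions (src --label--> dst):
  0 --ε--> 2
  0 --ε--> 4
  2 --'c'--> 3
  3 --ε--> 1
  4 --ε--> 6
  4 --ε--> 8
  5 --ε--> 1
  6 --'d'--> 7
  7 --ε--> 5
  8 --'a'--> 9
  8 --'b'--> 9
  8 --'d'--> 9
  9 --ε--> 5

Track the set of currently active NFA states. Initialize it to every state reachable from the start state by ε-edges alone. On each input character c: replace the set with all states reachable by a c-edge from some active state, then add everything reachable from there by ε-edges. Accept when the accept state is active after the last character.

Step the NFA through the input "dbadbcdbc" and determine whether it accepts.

Answer: REJECT

Steps:
start: ε-closure({0}) = {0,2,4,6,8}
'd' @ 1: {1,5,7,9}  (accept∈set)
'b' @ 2: {}  — state set empty
rest 'adbcdbc' ignored (set empty)
end set {} — state 1 not in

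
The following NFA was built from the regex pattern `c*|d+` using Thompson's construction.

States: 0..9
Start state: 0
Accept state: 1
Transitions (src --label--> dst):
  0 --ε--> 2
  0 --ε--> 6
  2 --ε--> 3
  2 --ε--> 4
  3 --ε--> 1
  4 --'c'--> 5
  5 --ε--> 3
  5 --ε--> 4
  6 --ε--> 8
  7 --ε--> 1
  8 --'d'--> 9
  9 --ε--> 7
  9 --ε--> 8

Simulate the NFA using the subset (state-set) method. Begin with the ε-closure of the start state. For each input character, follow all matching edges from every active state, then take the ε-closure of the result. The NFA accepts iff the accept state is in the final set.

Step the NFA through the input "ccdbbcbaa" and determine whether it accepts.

Answer: REJECT

Derivation:
initial (ε-close {0}): {0,1,2,3,4,6,8}
'c' @ 1: {1,3,4,5}  ✓accept
'c' @ 2: {1,3,4,5}  ✓accept
'd' @ 3: {}  — state set empty
rest 'bbcbaa' ignored (set empty)
final: {}; accept 1 not in set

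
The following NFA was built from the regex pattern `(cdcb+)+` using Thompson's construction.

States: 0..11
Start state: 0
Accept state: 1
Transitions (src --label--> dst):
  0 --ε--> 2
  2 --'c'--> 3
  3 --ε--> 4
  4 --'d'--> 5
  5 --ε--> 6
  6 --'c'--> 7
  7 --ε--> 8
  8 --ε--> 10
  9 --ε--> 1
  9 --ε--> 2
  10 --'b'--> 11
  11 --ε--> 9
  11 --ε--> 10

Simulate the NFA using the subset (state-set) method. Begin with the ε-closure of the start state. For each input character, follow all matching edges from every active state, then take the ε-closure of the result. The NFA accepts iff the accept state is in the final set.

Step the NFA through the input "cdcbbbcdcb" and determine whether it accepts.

Answer: ACCEPT

Trace:
S₀ = ε-closure({0}) = {0,2}
'c' @ 1: {3,4}
'd' @ 2: {5,6}
'c' @ 3: {7,8,10}
'b' @ 4: {1,2,9,10,11}  (accept∈set)
'b' @ 5: {1,2,9,10,11}  (accept∈set)
'b' @ 6: {1,2,9,10,11}  (accept∈set)
'c' @ 7: {3,4}
'd' @ 8: {5,6}
'c' @ 9: {7,8,10}
'b' @ 10: {1,2,9,10,11}  (accept∈set)
end set {1,2,9,10,11} — state 1 in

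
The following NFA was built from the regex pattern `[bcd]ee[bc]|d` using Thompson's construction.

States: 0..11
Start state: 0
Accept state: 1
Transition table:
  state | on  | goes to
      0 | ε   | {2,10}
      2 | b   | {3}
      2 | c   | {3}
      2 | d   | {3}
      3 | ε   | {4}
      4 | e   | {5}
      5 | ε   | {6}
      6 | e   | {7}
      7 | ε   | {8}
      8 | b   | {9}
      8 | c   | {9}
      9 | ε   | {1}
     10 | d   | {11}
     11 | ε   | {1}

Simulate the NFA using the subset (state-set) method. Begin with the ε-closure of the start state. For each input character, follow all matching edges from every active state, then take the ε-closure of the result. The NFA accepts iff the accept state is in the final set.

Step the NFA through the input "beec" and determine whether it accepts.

Answer: ACCEPT

Steps:
initial (ε-close {0}): {0,2,10}
'b' @ 1: {3,4}
'e' @ 2: {5,6}
'e' @ 3: {7,8}
'c' @ 4: {1,9}  ✓accept
after full input: {1,9}  (accept=1 in)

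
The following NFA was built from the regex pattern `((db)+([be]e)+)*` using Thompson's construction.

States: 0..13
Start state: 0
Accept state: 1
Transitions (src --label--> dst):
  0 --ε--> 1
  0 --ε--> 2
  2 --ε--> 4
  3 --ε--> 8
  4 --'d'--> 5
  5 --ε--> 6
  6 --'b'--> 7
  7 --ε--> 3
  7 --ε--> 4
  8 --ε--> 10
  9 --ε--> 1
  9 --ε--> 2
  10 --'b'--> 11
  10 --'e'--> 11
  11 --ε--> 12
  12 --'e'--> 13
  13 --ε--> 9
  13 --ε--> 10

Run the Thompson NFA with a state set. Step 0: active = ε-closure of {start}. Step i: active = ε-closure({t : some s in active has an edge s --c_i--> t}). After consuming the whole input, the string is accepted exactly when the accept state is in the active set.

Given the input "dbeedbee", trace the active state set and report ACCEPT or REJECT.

initial (ε-close {0}): {0,1,2,4}
'd' @ 1: {5,6}
'b' @ 2: {3,4,7,8,10}
'e' @ 3: {11,12}
'e' @ 4: {1,2,4,9,10,13}  (accept∈set)
'd' @ 5: {5,6}
'b' @ 6: {3,4,7,8,10}
'e' @ 7: {11,12}
'e' @ 8: {1,2,4,9,10,13}  (accept∈set)
after full input: {1,2,4,9,10,13}  (accept=1 in)

Answer: ACCEPT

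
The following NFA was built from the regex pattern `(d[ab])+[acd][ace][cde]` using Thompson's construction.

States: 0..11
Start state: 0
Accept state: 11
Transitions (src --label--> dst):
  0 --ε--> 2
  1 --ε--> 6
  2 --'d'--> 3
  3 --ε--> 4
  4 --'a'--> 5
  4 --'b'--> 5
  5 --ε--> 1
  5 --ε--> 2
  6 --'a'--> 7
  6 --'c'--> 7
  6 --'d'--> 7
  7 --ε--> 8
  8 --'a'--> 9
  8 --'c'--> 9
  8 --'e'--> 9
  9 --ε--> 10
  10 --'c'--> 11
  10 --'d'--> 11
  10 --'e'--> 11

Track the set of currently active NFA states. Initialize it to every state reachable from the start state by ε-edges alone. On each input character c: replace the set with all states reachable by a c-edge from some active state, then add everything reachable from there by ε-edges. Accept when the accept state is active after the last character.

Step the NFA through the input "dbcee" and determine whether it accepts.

Answer: ACCEPT

Trace:
initial (ε-close {0}): {0,2}
'd' @ 1: {3,4}
'b' @ 2: {1,2,5,6}
'c' @ 3: {7,8}
'e' @ 4: {9,10}
'e' @ 5: {11}  [accepting]
end set {11} — state 11 in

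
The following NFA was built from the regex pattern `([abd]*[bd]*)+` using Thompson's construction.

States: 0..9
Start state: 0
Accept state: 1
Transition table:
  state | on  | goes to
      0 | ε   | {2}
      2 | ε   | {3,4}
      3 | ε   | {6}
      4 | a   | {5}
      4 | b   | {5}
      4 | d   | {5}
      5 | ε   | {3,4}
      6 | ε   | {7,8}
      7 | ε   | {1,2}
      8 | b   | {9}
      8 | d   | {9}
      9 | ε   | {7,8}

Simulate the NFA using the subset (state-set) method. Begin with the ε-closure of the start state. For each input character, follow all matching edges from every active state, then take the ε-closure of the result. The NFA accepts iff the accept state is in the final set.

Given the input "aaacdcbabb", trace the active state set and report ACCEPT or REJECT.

Answer: REJECT

Trace:
initial (ε-close {0}): {0,1,2,3,4,6,7,8}
'a' @ 1: {1,2,3,4,5,6,7,8}  (accept∈set)
'a' @ 2: {1,2,3,4,5,6,7,8}  (accept∈set)
'a' @ 3: {1,2,3,4,5,6,7,8}  (accept∈set)
'c' @ 4: {}  — dead — no transitions
rest 'dcbabb' ignored (set empty)
end set {} — state 1 not in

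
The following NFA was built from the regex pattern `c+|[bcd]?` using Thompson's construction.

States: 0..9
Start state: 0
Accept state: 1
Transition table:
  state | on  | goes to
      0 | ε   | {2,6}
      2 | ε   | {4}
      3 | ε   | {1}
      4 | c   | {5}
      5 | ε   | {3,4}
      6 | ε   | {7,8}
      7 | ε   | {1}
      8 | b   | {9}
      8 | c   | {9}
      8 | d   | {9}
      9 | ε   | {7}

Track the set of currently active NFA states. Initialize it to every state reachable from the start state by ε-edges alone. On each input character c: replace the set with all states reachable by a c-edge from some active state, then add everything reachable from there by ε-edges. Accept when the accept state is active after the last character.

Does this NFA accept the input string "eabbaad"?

initial (ε-close {0}): {0,1,2,4,6,7,8}
'e' @ 1: {}  — no active states
rest 'abbaad' ignored (set empty)
end set {} — state 1 not in

Answer: REJECT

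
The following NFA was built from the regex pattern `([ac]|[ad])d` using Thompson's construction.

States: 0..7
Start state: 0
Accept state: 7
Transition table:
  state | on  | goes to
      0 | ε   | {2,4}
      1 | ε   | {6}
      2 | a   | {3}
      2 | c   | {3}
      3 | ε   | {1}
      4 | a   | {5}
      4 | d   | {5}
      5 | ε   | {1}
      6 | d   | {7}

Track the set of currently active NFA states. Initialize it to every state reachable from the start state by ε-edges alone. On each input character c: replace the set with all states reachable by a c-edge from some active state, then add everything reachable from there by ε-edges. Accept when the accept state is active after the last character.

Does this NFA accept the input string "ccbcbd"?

Answer: REJECT

Steps:
S₀ = ε-closure({0}) = {0,2,4}
'c' @ 1: {1,3,6}
'c' @ 2: {}  — no active states
rest 'bcbd' ignored (set empty)
final: {}; accept 7 not in set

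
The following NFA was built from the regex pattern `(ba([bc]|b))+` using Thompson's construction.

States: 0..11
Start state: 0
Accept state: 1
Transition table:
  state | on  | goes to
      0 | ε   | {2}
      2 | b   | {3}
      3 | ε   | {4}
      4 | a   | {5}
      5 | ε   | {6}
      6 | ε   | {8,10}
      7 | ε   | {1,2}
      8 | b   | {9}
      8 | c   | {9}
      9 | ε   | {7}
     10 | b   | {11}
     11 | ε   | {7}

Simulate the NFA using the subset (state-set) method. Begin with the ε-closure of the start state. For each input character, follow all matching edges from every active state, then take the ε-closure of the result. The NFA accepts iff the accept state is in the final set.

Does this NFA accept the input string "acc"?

Answer: REJECT

Steps:
S₀ = ε-closure({0}) = {0,2}
'a' @ 1: {}  — dead — no transitions
rest 'cc' ignored (set empty)
final: {}; accept 1 not in set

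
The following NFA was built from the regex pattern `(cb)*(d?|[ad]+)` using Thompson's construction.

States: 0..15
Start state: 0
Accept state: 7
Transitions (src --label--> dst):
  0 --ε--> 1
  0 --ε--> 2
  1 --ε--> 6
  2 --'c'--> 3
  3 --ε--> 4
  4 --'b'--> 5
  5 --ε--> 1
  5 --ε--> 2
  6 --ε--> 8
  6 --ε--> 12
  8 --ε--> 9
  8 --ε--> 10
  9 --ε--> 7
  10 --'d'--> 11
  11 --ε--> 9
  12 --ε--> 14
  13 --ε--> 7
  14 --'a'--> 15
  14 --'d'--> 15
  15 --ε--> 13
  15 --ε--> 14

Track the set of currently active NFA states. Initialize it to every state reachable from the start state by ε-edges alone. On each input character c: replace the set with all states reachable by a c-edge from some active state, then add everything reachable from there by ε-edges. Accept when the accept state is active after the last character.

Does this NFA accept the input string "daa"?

start: ε-closure({0}) = {0,1,2,6,7,8,9,10,12,14}
'd' @ 1: {7,9,11,13,14,15}  [accepting]
'a' @ 2: {7,13,14,15}  [accepting]
'a' @ 3: {7,13,14,15}  [accepting]
final: {7,13,14,15}; accept 7 in set

Answer: ACCEPT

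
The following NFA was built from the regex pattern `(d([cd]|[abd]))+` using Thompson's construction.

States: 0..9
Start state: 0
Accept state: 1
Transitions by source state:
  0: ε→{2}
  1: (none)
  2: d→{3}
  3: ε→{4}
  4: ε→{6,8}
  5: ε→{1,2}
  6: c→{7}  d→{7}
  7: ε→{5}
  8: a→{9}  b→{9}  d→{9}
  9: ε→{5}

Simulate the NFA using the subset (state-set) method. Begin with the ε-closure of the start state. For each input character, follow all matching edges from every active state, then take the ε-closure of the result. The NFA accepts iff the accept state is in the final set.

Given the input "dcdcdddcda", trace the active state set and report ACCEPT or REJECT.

Answer: ACCEPT

Trace:
start: ε-closure({0}) = {0,2}
'd' @ 1: {3,4,6,8}
'c' @ 2: {1,2,5,7}  [accepting]
'd' @ 3: {3,4,6,8}
'c' @ 4: {1,2,5,7}  [accepting]
'd' @ 5: {3,4,6,8}
'd' @ 6: {1,2,5,7,9}  [accepting]
'd' @ 7: {3,4,6,8}
'c' @ 8: {1,2,5,7}  [accepting]
'd' @ 9: {3,4,6,8}
'a' @ 10: {1,2,5,9}  [accepting]
final: {1,2,5,9}; accept 1 in set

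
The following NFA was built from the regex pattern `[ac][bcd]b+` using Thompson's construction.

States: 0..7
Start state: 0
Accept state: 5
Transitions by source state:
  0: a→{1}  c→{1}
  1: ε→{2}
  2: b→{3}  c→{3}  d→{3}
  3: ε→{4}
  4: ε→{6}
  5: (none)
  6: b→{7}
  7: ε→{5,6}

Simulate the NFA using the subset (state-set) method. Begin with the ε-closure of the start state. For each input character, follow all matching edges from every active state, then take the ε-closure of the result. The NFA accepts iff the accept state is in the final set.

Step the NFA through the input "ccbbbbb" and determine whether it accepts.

initial (ε-close {0}): {0}
'c' @ 1: {1,2}
'c' @ 2: {3,4,6}
'b' @ 3: {5,6,7}  (accept∈set)
'b' @ 4: {5,6,7}  (accept∈set)
'b' @ 5: {5,6,7}  (accept∈set)
'b' @ 6: {5,6,7}  (accept∈set)
'b' @ 7: {5,6,7}  (accept∈set)
final: {5,6,7}; accept 5 in set

Answer: ACCEPT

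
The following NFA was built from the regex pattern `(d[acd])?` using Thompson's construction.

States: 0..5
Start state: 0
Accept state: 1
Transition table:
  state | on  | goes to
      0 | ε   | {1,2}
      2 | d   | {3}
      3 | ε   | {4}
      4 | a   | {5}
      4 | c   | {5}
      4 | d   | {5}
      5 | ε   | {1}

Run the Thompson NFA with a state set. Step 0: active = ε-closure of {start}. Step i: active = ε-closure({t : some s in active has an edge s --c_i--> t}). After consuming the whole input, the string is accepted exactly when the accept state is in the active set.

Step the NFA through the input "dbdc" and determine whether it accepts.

Answer: REJECT

Steps:
initial (ε-close {0}): {0,1,2}
'd' @ 1: {3,4}
'b' @ 2: {}  — no active states
rest 'dc' ignored (set empty)
final: {}; accept 1 not in set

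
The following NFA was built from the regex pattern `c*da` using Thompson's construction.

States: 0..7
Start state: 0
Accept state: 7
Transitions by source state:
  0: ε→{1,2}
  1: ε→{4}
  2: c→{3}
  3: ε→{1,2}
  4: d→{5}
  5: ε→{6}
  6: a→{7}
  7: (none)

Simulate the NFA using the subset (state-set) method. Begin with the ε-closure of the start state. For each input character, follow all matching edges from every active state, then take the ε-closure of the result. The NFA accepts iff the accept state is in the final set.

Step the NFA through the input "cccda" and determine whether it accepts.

Answer: ACCEPT

Trace:
S₀ = ε-closure({0}) = {0,1,2,4}
'c' @ 1: {1,2,3,4}
'c' @ 2: {1,2,3,4}
'c' @ 3: {1,2,3,4}
'd' @ 4: {5,6}
'a' @ 5: {7}  (accept∈set)
final: {7}; accept 7 in set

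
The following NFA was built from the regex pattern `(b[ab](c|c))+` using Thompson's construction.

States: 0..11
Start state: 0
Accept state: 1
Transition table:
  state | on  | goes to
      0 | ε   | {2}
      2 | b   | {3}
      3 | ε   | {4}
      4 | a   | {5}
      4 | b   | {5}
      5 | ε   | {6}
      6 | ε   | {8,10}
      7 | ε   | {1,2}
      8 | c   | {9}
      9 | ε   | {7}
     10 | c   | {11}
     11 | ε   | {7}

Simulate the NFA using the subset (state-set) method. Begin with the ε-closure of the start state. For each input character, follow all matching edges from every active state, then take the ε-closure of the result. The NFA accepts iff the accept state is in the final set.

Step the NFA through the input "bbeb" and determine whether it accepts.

start: ε-closure({0}) = {0,2}
'b' @ 1: {3,4}
'b' @ 2: {5,6,8,10}
'e' @ 3: {}  — state set empty
rest 'b' ignored (set empty)
after full input: {}  (accept=1 not in)

Answer: REJECT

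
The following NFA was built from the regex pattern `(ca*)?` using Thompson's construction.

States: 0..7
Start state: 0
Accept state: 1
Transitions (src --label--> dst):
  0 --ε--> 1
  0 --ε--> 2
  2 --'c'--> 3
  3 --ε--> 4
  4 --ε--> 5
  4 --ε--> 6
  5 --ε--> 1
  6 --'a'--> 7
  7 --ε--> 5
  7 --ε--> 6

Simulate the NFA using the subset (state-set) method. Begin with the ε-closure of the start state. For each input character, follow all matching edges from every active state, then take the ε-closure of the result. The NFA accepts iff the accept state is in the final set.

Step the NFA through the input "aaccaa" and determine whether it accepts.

S₀ = ε-closure({0}) = {0,1,2}
'a' @ 1: {}  — dead — no transitions
rest 'accaa' ignored (set empty)
end set {} — state 1 not in

Answer: REJECT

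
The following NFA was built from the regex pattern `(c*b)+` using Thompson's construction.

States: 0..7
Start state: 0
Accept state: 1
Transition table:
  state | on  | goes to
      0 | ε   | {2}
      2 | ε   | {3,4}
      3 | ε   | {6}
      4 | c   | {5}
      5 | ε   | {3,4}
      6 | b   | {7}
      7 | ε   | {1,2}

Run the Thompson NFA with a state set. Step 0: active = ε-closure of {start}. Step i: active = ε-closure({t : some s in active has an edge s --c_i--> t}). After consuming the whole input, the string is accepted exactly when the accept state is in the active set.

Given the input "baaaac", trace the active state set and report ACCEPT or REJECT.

Answer: REJECT

Steps:
initial (ε-close {0}): {0,2,3,4,6}
'b' @ 1: {1,2,3,4,6,7}  (accept∈set)
'a' @ 2: {}  — no active states
rest 'aaac' ignored (set empty)
final: {}; accept 1 not in set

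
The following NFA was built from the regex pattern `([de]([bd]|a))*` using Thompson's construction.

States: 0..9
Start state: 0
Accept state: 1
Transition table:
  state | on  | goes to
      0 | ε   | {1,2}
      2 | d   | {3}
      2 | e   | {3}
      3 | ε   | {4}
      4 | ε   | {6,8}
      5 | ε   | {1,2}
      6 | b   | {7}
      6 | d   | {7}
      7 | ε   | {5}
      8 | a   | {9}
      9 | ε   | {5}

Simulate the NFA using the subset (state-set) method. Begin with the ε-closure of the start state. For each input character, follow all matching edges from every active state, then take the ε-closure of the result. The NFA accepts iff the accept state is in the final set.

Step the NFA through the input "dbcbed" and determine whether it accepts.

Answer: REJECT

Trace:
start: ε-closure({0}) = {0,1,2}
'd' @ 1: {3,4,6,8}
'b' @ 2: {1,2,5,7}  [accepting]
'c' @ 3: {}  — dead — no transitions
rest 'bed' ignored (set empty)
final: {}; accept 1 not in set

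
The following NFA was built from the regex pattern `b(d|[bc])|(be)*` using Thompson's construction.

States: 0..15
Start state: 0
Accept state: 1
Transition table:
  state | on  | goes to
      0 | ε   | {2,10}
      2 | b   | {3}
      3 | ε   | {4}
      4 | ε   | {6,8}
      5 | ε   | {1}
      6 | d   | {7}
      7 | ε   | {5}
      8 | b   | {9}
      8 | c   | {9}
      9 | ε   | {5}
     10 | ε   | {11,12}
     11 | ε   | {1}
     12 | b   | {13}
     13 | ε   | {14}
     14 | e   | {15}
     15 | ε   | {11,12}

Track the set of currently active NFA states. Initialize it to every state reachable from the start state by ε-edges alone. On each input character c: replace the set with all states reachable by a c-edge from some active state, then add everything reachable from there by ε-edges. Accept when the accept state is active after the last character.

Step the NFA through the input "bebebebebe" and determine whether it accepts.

S₀ = ε-closure({0}) = {0,1,2,10,11,12}
'b' @ 1: {3,4,6,8,13,14}
'e' @ 2: {1,11,12,15}  (accept∈set)
'b' @ 3: {13,14}
'e' @ 4: {1,11,12,15}  (accept∈set)
'b' @ 5: {13,14}
'e' @ 6: {1,11,12,15}  (accept∈set)
'b' @ 7: {13,14}
'e' @ 8: {1,11,12,15}  (accept∈set)
'b' @ 9: {13,14}
'e' @ 10: {1,11,12,15}  (accept∈set)
end set {1,11,12,15} — state 1 in

Answer: ACCEPT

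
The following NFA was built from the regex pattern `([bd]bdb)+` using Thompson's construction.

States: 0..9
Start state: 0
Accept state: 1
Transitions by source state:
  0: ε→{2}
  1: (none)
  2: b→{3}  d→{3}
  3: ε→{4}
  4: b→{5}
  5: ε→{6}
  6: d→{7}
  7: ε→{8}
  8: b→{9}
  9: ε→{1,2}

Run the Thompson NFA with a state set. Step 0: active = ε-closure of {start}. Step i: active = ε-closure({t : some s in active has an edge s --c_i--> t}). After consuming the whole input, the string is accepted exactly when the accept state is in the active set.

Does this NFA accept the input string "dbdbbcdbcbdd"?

initial (ε-close {0}): {0,2}
'd' @ 1: {3,4}
'b' @ 2: {5,6}
'd' @ 3: {7,8}
'b' @ 4: {1,2,9}  ✓accept
'b' @ 5: {3,4}
'c' @ 6: {}  — no active states
rest 'dbcbdd' ignored (set empty)
end set {} — state 1 not in

Answer: REJECT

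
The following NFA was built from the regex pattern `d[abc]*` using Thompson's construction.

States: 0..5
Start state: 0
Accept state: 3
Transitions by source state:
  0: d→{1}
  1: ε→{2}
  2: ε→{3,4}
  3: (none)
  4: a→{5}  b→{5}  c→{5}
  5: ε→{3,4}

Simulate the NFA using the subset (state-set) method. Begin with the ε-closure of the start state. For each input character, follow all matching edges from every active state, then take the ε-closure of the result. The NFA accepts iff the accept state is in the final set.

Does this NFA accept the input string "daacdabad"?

initial (ε-close {0}): {0}
'd' @ 1: {1,2,3,4}  [accepting]
'a' @ 2: {3,4,5}  [accepting]
'a' @ 3: {3,4,5}  [accepting]
'c' @ 4: {3,4,5}  [accepting]
'd' @ 5: {}  — state set empty
rest 'abad' ignored (set empty)
after full input: {}  (accept=3 not in)

Answer: REJECT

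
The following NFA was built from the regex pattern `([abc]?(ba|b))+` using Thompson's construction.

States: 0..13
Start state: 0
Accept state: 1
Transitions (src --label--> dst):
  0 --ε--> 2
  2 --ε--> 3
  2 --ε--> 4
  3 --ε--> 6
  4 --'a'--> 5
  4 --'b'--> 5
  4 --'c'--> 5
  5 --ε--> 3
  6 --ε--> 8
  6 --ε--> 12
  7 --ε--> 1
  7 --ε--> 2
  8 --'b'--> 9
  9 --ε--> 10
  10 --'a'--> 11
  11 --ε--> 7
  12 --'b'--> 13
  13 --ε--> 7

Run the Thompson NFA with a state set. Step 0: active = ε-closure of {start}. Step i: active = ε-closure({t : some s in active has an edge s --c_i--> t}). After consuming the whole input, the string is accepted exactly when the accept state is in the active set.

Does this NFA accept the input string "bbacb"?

Answer: ACCEPT

Steps:
initial (ε-close {0}): {0,2,3,4,6,8,12}
'b' @ 1: {1,2,3,4,5,6,7,8,9,10,12,13}  (accept∈set)
'b' @ 2: {1,2,3,4,5,6,7,8,9,10,12,13}  (accept∈set)
'a' @ 3: {1,2,3,4,5,6,7,8,11,12}  (accept∈set)
'c' @ 4: {3,5,6,8,12}
'b' @ 5: {1,2,3,4,6,7,8,9,10,12,13}  (accept∈set)
end set {1,2,3,4,6,7,8,9,10,12,13} — state 1 in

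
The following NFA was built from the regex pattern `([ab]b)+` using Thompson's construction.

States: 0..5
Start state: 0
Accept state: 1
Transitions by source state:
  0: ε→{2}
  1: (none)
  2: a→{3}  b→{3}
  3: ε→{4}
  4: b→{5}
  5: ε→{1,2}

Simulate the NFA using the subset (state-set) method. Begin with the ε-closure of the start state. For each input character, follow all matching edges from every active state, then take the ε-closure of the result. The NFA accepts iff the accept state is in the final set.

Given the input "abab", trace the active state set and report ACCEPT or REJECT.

start: ε-closure({0}) = {0,2}
'a' @ 1: {3,4}
'b' @ 2: {1,2,5}  ✓accept
'a' @ 3: {3,4}
'b' @ 4: {1,2,5}  ✓accept
end set {1,2,5} — state 1 in

Answer: ACCEPT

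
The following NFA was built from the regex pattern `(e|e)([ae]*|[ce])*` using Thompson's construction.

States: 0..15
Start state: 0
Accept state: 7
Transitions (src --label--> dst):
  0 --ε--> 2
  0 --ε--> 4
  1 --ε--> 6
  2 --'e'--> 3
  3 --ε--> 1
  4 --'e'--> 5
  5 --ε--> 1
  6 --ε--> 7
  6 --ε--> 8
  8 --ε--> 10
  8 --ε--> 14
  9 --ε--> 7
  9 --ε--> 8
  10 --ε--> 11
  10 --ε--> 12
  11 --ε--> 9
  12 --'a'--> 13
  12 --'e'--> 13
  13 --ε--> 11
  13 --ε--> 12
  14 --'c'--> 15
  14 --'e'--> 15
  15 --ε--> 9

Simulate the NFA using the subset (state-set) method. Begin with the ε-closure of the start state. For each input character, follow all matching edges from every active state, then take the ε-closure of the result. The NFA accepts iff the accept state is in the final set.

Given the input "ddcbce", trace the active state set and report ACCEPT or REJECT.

start: ε-closure({0}) = {0,2,4}
'd' @ 1: {}  — dead — no transitions
rest 'dcbce' ignored (set empty)
end set {} — state 7 not in

Answer: REJECT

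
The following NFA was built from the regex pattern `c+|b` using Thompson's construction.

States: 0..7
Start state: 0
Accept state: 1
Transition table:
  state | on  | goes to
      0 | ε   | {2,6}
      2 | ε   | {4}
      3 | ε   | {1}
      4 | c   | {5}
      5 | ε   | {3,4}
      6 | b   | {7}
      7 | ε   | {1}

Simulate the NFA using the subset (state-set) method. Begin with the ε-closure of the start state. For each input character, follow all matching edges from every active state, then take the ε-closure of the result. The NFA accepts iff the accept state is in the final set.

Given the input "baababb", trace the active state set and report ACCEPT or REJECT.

S₀ = ε-closure({0}) = {0,2,4,6}
'b' @ 1: {1,7}  ✓accept
'a' @ 2: {}  — no active states
rest 'ababb' ignored (set empty)
after full input: {}  (accept=1 not in)

Answer: REJECT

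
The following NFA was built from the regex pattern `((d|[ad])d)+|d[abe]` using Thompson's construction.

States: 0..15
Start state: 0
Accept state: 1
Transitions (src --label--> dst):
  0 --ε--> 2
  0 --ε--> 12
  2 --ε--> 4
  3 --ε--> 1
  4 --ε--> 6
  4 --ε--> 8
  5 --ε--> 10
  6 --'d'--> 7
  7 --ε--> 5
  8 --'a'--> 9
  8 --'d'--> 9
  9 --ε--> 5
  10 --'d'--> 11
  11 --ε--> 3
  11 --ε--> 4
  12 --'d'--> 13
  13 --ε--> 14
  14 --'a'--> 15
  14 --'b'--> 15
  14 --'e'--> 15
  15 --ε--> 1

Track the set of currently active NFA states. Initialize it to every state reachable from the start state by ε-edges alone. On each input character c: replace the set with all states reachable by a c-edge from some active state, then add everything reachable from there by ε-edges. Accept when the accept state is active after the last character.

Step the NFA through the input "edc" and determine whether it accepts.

S₀ = ε-closure({0}) = {0,2,4,6,8,12}
'e' @ 1: {}  — no active states
rest 'dc' ignored (set empty)
end set {} — state 1 not in

Answer: REJECT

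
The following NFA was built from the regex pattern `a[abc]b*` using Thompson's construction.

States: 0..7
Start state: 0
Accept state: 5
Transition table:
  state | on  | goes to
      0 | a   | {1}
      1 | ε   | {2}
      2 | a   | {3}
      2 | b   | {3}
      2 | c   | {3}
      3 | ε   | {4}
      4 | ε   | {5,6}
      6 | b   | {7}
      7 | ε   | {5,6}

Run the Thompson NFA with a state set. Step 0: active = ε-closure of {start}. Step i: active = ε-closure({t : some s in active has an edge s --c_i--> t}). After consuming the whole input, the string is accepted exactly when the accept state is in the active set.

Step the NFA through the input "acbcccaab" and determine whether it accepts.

initial (ε-close {0}): {0}
'a' @ 1: {1,2}
'c' @ 2: {3,4,5,6}  [accepting]
'b' @ 3: {5,6,7}  [accepting]
'c' @ 4: {}  — dead — no transitions
rest 'ccaab' ignored (set empty)
end set {} — state 5 not in

Answer: REJECT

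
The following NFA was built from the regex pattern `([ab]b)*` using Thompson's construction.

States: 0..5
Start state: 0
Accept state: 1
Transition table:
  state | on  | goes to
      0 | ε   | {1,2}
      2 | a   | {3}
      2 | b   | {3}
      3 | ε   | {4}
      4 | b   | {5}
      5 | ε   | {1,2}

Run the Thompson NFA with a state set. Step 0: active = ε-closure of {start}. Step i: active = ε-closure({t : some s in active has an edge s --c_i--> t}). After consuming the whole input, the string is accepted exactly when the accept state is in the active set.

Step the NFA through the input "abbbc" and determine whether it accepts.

start: ε-closure({0}) = {0,1,2}
'a' @ 1: {3,4}
'b' @ 2: {1,2,5}  ✓accept
'b' @ 3: {3,4}
'b' @ 4: {1,2,5}  ✓accept
'c' @ 5: {}  — dead — no transitions
after full input: {}  (accept=1 not in)

Answer: REJECT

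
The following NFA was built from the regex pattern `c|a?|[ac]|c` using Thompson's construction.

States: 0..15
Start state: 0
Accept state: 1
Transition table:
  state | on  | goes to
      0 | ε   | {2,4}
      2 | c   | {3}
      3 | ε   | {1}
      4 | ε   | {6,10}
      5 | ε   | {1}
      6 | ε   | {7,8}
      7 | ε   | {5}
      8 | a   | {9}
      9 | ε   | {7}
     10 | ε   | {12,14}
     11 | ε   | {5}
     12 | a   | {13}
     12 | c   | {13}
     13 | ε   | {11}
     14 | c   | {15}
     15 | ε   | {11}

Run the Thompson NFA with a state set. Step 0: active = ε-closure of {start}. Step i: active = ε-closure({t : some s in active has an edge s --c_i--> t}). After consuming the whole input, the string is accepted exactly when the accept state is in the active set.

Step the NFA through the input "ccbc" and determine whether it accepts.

S₀ = ε-closure({0}) = {0,1,2,4,5,6,7,8,10,12,14}
'c' @ 1: {1,3,5,11,13,15}  (accept∈set)
'c' @ 2: {}  — dead — no transitions
rest 'bc' ignored (set empty)
final: {}; accept 1 not in set

Answer: REJECT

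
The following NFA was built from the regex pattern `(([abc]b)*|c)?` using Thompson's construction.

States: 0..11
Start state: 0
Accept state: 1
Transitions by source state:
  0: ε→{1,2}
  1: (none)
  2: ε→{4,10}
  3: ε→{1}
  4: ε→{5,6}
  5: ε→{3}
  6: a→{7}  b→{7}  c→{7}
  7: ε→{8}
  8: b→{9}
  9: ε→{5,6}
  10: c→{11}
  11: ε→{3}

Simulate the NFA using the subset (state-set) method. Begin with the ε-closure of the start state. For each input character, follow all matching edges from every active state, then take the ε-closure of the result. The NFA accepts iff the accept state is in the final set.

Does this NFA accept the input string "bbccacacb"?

Answer: REJECT

Trace:
start: ε-closure({0}) = {0,1,2,3,4,5,6,10}
'b' @ 1: {7,8}
'b' @ 2: {1,3,5,6,9}  ✓accept
'c' @ 3: {7,8}
'c' @ 4: {}  — state set empty
rest 'acacb' ignored (set empty)
after full input: {}  (accept=1 not in)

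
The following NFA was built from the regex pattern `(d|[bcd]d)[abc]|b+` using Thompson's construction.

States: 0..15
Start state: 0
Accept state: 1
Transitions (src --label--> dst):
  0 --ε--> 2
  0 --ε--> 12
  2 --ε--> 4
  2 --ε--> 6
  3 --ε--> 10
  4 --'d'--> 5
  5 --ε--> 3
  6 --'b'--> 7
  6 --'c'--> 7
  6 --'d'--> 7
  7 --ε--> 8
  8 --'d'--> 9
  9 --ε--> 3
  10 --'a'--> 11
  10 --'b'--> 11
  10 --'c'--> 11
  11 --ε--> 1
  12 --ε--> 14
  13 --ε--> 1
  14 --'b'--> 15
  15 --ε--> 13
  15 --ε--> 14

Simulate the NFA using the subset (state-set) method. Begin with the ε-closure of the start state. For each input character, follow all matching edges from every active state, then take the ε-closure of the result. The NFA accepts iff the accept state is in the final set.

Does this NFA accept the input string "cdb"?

S₀ = ε-closure({0}) = {0,2,4,6,12,14}
'c' @ 1: {7,8}
'd' @ 2: {3,9,10}
'b' @ 3: {1,11}  ✓accept
final: {1,11}; accept 1 in set

Answer: ACCEPT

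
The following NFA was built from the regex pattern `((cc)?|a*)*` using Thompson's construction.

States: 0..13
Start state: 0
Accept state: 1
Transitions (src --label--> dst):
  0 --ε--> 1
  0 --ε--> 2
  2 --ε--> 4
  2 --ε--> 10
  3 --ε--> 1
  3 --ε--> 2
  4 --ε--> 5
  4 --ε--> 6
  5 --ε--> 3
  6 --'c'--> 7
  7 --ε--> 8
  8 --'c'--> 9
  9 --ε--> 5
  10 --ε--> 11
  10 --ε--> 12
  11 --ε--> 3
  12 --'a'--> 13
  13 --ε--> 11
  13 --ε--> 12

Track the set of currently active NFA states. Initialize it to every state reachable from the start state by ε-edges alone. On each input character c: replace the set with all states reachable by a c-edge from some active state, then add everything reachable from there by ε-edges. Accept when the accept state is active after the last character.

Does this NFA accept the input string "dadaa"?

start: ε-closure({0}) = {0,1,2,3,4,5,6,10,11,12}
'd' @ 1: {}  — no active states
rest 'adaa' ignored (set empty)
after full input: {}  (accept=1 not in)

Answer: REJECT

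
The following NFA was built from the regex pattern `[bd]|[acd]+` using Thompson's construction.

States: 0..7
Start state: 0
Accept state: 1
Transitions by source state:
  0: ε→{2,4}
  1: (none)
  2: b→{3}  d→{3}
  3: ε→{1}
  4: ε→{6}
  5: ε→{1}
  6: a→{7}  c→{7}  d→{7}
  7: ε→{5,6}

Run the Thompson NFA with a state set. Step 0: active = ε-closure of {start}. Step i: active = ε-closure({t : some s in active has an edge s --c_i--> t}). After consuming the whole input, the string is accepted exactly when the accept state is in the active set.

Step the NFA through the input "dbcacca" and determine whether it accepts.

Answer: REJECT

Steps:
start: ε-closure({0}) = {0,2,4,6}
'd' @ 1: {1,3,5,6,7}  (accept∈set)
'b' @ 2: {}  — dead — no transitions
rest 'cacca' ignored (set empty)
after full input: {}  (accept=1 not in)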